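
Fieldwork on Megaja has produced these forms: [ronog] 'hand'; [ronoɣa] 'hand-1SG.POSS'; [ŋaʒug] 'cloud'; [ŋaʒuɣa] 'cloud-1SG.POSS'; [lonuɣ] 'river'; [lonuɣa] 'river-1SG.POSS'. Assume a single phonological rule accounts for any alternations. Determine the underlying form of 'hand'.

The root 'hand' surfaces as [ronog] and [ronoɣa], with a stem-final [g] ~ [ɣ] alternation.
But 'river' keeps [ɣ] in both environments ([lonuɣ], [lonuɣa]), so there is no rule changing /ɣ/ to [g] in isolation.
The underlying segment must be /g/; voiced stops become fricatives between vowels, yielding [ɣ] there.

/ronog/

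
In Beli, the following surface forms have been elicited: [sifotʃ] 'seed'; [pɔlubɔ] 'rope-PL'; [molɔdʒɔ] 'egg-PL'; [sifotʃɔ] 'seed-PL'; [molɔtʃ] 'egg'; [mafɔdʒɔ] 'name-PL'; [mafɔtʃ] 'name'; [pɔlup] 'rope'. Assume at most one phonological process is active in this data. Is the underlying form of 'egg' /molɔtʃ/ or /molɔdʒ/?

The stem for 'egg' ends in [tʃ] in [molɔtʃ] but [dʒ] in [molɔdʒɔ].
The stem 'seed' ([sifotʃ], [sifotʃɔ]) shows [tʃ] unchanged in both environments, so [tʃ] cannot be basic with [dʒ] derived before the PL suffix.
The alternation reflects word-final obstruent devoicing: voiced obstruents become voiceless word-finally. /dʒ/ is underlying.

/molɔdʒ/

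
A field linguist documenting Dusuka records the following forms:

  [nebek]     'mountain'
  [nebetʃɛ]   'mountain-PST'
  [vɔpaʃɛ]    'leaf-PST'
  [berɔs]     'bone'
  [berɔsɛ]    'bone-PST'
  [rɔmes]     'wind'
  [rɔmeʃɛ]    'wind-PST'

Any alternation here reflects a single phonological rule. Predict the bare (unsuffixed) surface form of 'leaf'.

[vɔpas]

The stem for 'wind' ends in [s] in [rɔmes] but [ʃ] in [rɔmeʃɛ].
Compare 'bone', with invariant [s] in [berɔs] and [berɔsɛ]: an analysis with underlying /s/ and a rule producing [ʃ] before the PST suffix would wrongly predict alternation here too.
So /ʃ/ is underlying, and a rule of depalatalization — palato-alveolar /tʃ/ and /ʃ/ become [k] and [s] when no front vowel follows — gives [s].
The one attested form of 'leaf', [vɔpaʃɛ], shows underlying /vɔpaʃ/. Applying the same rule when no front vowel follows gives [vɔpas].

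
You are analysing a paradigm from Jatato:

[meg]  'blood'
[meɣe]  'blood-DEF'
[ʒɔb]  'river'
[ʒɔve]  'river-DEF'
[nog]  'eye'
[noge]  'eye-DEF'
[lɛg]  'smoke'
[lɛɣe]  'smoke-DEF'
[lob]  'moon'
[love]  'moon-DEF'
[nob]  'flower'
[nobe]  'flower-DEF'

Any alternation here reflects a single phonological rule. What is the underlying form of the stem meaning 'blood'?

The stem for 'blood' ends in [g] in [meg] but [ɣ] in [meɣe].
Compare 'eye', with invariant [g] in [nog] and [noge]: an analysis with underlying /g/ and a rule producing [ɣ] before the DEF suffix would wrongly predict alternation here too.
Therefore /ɣ/ is basic and [g] is derived by word-final hardening (voiced fricatives become stops word-finally).

/meɣ/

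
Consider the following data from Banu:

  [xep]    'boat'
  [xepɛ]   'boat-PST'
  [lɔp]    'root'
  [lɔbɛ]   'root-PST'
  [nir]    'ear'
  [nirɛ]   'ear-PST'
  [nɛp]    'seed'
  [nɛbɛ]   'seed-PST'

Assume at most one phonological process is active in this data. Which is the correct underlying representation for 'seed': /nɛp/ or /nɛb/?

/nɛb/

The stem for 'seed' ends in [p] in [nɛp] but [b] in [nɛbɛ].
The stem 'boat' ([xep], [xepɛ]) shows [p] unchanged in both environments, so [p] cannot be basic with [b] derived before the PST suffix.
The underlying segment must be /b/; voiced obstruents become voiceless word-finally, yielding [p] there.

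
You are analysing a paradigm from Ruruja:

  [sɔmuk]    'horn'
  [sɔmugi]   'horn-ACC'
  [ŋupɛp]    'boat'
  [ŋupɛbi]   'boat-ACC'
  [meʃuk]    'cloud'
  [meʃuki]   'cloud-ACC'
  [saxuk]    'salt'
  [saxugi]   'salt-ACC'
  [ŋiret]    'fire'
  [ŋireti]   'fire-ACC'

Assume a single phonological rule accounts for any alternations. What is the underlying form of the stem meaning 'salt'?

/saxug/

'salt' shows [k] ~ [g] at the end of the stem ([saxuk] vs [saxugi]).
Compare 'cloud', with invariant [k] in [meʃuk] and [meʃuki]: an analysis with underlying /k/ and a rule producing [g] before the ACC suffix would wrongly predict alternation here too.
Therefore /g/ is basic and [k] is derived by word-final obstruent devoicing (voiced obstruents become voiceless word-finally).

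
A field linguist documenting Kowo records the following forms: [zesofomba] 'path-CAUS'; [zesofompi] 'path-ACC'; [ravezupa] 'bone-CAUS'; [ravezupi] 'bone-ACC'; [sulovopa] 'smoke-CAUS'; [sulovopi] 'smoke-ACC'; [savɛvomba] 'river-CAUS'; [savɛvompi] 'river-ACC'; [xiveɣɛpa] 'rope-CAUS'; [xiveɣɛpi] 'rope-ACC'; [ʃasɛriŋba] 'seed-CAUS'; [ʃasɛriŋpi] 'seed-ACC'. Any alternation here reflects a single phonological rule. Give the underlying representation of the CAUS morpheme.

/-ba/

The CAUS suffix surfaces as [-ba] and [-pa], depending on the final segment of the stem.
The ACC suffix, which begins with [p], is invariant after every stem; so [p] is not altered by any rule here.
So the underlying form is /-ba/, and voiced stops become voiceless after a vowel.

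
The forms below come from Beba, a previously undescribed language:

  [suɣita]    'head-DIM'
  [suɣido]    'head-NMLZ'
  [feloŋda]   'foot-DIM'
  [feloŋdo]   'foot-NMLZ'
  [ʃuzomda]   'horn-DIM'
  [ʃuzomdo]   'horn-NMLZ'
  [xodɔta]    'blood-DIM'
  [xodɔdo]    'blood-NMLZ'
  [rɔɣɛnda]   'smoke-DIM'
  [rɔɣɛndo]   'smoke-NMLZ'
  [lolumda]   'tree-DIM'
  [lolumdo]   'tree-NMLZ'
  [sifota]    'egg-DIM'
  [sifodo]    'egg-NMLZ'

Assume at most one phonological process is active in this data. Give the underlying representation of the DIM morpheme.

/-ta/

The DIM morpheme has two allomorphs, [-da] and [-ta].
By contrast the NMLZ suffix keeps its initial [d] throughout — that segment must be underlying.
The DIM suffix is therefore /-ta/ underlyingly, with post-nasal voicing: voiceless stops become voiced after a nasal.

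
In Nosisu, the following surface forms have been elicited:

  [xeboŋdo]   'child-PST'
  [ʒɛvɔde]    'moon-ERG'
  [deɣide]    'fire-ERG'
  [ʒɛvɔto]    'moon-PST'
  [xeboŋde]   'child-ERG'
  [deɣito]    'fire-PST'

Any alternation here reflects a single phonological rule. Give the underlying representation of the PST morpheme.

/-to/

The PST morpheme has two allomorphs, [-do] and [-to].
By contrast the ERG suffix keeps its initial [d] throughout — that segment must be underlying.
The PST suffix is therefore /-to/ underlyingly, with post-nasal voicing: voiceless stops become voiced after a nasal.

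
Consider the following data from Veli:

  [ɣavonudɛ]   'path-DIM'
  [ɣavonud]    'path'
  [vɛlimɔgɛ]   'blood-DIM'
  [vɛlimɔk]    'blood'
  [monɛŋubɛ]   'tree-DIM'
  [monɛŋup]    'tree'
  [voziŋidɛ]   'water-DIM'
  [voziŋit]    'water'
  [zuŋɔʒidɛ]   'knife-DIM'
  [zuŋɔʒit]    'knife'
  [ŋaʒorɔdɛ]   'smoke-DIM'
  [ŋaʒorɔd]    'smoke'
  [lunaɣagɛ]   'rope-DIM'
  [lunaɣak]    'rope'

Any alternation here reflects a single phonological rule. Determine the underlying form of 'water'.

/voziŋit/

'water' shows [d] ~ [t] at the end of the stem ([voziŋidɛ] vs [voziŋit]).
Compare 'path', with invariant [d] in [ɣavonudɛ] and [ɣavonud]: an analysis with underlying /d/ and a rule producing [t] in isolation would wrongly predict alternation here too.
The alternation reflects intervocalic voicing: voiceless stops become voiced between vowels. /t/ is underlying.
So 'water' = /voziŋit/.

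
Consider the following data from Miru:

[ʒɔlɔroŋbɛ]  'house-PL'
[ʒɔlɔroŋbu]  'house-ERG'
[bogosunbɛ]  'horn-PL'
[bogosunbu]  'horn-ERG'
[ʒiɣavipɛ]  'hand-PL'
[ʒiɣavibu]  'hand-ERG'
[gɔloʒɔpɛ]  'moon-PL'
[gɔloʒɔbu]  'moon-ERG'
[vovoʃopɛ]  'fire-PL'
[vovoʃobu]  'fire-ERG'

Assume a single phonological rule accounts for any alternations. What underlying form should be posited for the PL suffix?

The PL morpheme has two allomorphs, [-bɛ] and [-pɛ].
By contrast the ERG suffix keeps its initial [b] throughout — that segment must be underlying.
So the underlying form is /-pɛ/, and voiceless stops become voiced after a nasal.

/-pɛ/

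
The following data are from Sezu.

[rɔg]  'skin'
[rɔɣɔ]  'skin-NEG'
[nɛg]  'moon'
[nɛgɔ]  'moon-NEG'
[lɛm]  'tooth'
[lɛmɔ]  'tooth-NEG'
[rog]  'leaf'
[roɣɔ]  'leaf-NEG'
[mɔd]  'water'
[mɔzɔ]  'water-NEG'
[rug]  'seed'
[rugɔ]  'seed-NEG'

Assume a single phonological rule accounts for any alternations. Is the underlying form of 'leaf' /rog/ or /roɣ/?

/roɣ/

The stem for 'leaf' ends in [g] in [rog] but [ɣ] in [roɣɔ].
The stem 'seed' ([rug], [rugɔ]) shows [g] unchanged in both environments, so [g] cannot be basic with [ɣ] derived before the NEG suffix.
So /ɣ/ is underlying, and a rule of word-final hardening — voiced fricatives become stops word-finally — gives [g].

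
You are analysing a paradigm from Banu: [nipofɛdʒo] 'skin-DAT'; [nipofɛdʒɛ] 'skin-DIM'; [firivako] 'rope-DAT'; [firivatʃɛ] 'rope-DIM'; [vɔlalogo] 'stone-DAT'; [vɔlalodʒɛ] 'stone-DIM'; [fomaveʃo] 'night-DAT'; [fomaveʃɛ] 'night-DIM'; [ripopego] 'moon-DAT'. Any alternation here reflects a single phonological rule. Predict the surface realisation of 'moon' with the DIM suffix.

'stone' shows [g] ~ [dʒ] at the end of the stem ([vɔlalogo] vs [vɔlalodʒɛ]).
If /dʒ/ were underlying and a rule turned it into [g] before the DAT suffix, 'skin' would also alternate; but it has [dʒ] in both [nipofɛdʒo] and [nipofɛdʒɛ].
The alternation reflects palatalization before a front vowel: /k/ and /g/ become palato-alveolar [tʃ] and [dʒ] before a front vowel. /g/ is underlying.
From [ripopego] the stem 'moon' is /ripopeg/; before a front vowel this yields [ripopedʒɛ].

[ripopedʒɛ]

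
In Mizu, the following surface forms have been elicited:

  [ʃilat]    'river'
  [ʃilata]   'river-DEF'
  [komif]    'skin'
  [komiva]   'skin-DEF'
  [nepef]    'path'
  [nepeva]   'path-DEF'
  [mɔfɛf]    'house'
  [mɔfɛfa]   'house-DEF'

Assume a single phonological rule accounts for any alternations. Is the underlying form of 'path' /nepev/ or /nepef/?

/nepev/

In [nepef] and [nepeva] the final segment of 'path' alternates: [f] ~ [v].
But 'house' keeps [f] in both environments ([mɔfɛf], [mɔfɛfa]), so there is no rule changing /f/ to [v] before the DEF suffix.
The underlying segment must be /v/; voiced obstruents become voiceless word-finally, yielding [f] there.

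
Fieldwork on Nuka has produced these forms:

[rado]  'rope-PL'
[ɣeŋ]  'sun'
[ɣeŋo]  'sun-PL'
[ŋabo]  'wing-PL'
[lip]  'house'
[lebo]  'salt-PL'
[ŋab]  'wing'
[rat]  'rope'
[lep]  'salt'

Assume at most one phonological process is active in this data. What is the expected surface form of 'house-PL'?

[libo]

'salt' shows [b] ~ [p] at the end of the stem ([lebo] vs [lep]).
If /b/ were underlying and a rule turned it into [p] in isolation, 'wing' would also alternate; but it has [b] in both [ŋabo] and [ŋab].
The underlying segment must be /p/; voiceless stops become voiced between vowels, yielding [b] there.
The one attested form of 'house', [lip], shows underlying /lip/. Applying the same rule between vowels gives [libo].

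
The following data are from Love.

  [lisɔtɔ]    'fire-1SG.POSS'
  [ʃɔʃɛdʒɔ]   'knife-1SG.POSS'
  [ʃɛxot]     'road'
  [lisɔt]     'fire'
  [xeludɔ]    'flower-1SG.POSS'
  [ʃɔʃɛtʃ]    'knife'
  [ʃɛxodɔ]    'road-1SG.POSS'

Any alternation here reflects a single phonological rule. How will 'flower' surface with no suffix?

[xelut]

'road' shows [t] ~ [d] at the end of the stem ([ʃɛxot] vs [ʃɛxodɔ]).
The stem 'fire' ([lisɔt], [lisɔtɔ]) shows [t] unchanged in both environments, so [t] cannot be basic with [d] derived before the 1SG.POSS suffix.
Therefore /d/ is basic and [t] is derived by word-final obstruent devoicing (voiced obstruents become voiceless word-finally).
The one attested form of 'flower', [xeludɔ], shows underlying /xelud/. Applying the same rule word-finally gives [xelut].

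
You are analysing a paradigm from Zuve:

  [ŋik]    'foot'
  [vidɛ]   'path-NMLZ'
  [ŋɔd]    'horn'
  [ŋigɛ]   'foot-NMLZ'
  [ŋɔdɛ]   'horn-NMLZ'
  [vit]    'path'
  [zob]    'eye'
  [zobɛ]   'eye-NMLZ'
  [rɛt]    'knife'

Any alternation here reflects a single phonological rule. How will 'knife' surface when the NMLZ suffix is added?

[rɛdɛ]

'path' shows [d] ~ [t] at the end of the stem ([vidɛ] vs [vit]).
Compare 'horn', with invariant [d] in [ŋɔdɛ] and [ŋɔd]: an analysis with underlying /d/ and a rule producing [t] in isolation would wrongly predict alternation here too.
So /t/ is underlying, and a rule of intervocalic voicing — voiceless stops become voiced between vowels — gives [d].
The one attested form of 'knife', [rɛt], shows underlying /rɛt/. Applying the same rule between vowels gives [rɛdɛ].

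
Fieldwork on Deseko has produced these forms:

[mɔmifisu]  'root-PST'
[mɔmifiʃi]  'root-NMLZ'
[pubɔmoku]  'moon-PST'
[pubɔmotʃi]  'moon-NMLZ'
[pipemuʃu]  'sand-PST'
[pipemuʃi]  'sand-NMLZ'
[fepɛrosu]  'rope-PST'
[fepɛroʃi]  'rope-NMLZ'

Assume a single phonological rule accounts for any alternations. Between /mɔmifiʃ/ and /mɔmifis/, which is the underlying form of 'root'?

/mɔmifis/

In [mɔmifisu] and [mɔmifiʃi] the final segment of 'root' alternates: [s] ~ [ʃ].
The stem 'sand' ([pipemuʃu], [pipemuʃi]) shows [ʃ] unchanged in both environments, so [ʃ] cannot be basic with [s] derived before the PST suffix.
Therefore /s/ is basic and [ʃ] is derived by palatalization before a front vowel (/k/ and /s/ become palato-alveolar [tʃ] and [ʃ] before a front vowel).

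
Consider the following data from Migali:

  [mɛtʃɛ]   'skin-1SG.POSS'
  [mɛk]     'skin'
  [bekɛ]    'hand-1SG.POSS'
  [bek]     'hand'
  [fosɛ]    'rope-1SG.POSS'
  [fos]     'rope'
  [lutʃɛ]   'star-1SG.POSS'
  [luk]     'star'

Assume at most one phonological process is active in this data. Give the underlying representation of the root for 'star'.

/lutʃ/

In [lutʃɛ] and [luk] the final segment of 'star' alternates: [tʃ] ~ [k].
If /k/ were underlying and a rule turned it into [tʃ] before the 1SG.POSS suffix, 'hand' would also alternate; but it has [k] in both [bekɛ] and [bek].
Therefore /tʃ/ is basic and [k] is derived by depalatalization (palato-alveolar /tʃ/ becomes [k] when no front vowel follows).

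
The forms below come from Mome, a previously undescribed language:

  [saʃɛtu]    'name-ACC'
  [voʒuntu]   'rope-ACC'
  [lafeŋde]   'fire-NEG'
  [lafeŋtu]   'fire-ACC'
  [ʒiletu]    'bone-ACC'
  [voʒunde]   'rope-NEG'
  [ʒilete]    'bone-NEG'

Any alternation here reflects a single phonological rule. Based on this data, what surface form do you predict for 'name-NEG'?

The NEG suffix surfaces as [-de] and [-te], depending on the final segment of the stem.
By contrast the ACC suffix keeps its initial [t] throughout — that segment must be underlying.
So the underlying form is /-de/, and voiced stops become voiceless after a vowel.
After 'name', which ends in a vowel, the suffix surfaces as [-te], giving [saʃɛte].

[saʃɛte]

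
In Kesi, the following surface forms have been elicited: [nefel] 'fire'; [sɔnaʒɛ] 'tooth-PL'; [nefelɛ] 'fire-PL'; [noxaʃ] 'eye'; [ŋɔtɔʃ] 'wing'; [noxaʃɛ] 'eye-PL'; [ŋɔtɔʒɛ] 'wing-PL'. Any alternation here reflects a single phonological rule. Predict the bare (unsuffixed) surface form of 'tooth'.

[sɔnaʃ]

In [ŋɔtɔʃ] and [ŋɔtɔʒɛ] the final segment of 'wing' alternates: [ʃ] ~ [ʒ].
Compare 'eye', with invariant [ʃ] in [noxaʃ] and [noxaʃɛ]: an analysis with underlying /ʃ/ and a rule producing [ʒ] before the PL suffix would wrongly predict alternation here too.
The alternation reflects word-final obstruent devoicing: voiced obstruents become voiceless word-finally. /ʒ/ is underlying.
The one attested form of 'tooth', [sɔnaʒɛ], shows underlying /sɔnaʒ/. Applying the same rule word-finally gives [sɔnaʃ].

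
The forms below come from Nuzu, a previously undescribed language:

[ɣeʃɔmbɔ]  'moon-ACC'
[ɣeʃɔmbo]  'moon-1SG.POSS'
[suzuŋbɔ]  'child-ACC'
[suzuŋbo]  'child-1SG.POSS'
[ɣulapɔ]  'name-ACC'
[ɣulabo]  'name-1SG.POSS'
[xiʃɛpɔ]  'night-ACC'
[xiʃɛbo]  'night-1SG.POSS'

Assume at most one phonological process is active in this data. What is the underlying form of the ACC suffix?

/-pɔ/

The ACC suffix surfaces as [-bɔ] and [-pɔ], depending on the final segment of the stem.
The 1SG.POSS suffix, which begins with [b], is invariant after every stem; so [b] is not altered by any rule here.
So the underlying form is /-pɔ/, and voiceless stops become voiced after a nasal.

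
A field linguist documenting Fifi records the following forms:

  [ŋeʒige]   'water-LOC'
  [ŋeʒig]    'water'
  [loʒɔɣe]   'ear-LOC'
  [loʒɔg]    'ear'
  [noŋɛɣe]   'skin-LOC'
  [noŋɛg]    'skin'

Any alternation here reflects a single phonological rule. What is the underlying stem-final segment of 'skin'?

The root 'skin' surfaces as [noŋɛɣe] and [noŋɛg], with a stem-final [ɣ] ~ [g] alternation.
But 'water' keeps [g] in both environments ([ŋeʒige], [ŋeʒig]), so there is no rule changing /g/ to [ɣ] before the LOC suffix.
The underlying segment must be /ɣ/; voiced fricatives become stops word-finally, yielding [g] there.

/ɣ/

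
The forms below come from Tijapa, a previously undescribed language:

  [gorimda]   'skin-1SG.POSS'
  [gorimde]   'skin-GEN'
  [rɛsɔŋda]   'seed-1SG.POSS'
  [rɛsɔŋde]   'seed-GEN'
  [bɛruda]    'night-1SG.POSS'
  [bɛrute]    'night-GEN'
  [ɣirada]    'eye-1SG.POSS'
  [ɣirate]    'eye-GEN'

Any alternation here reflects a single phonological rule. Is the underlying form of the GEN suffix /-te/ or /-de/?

The GEN suffix surfaces as [-de] and [-te], depending on the final segment of the stem.
By contrast the 1SG.POSS suffix keeps its initial [d] throughout — that segment must be underlying.
So the underlying form is /-te/, and voiceless stops become voiced after a nasal.

/-te/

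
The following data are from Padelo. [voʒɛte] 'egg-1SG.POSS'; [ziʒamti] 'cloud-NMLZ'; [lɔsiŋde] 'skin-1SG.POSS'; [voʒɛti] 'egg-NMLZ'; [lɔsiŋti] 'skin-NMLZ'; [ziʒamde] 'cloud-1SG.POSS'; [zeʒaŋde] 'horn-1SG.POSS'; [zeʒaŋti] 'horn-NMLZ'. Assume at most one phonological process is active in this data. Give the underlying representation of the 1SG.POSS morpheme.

The 1SG.POSS morpheme has two allomorphs, [-de] and [-te].
By contrast the NMLZ suffix keeps its initial [t] throughout — that segment must be underlying.
So the underlying form is /-de/, and voiced stops become voiceless after a vowel.

/-de/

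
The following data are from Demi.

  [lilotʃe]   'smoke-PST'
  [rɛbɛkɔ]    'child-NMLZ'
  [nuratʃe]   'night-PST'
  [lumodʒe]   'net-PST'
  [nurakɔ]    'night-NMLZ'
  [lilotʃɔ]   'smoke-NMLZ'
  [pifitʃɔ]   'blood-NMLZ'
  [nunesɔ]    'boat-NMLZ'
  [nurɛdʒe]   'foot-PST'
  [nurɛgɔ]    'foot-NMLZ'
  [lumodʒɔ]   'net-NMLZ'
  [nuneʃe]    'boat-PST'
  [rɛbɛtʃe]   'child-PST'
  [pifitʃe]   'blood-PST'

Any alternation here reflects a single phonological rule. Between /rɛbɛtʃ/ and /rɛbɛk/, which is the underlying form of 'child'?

The stem for 'child' ends in [tʃ] in [rɛbɛtʃe] but [k] in [rɛbɛkɔ].
Compare 'blood', with invariant [tʃ] in [pifitʃe] and [pifitʃɔ]: an analysis with underlying /tʃ/ and a rule producing [k] before the NMLZ suffix would wrongly predict alternation here too.
The underlying segment must be /k/; /k/, /g/ and /s/ become palato-alveolar [tʃ], [dʒ] and [ʃ] before a front vowel, yielding [tʃ] there.

/rɛbɛk/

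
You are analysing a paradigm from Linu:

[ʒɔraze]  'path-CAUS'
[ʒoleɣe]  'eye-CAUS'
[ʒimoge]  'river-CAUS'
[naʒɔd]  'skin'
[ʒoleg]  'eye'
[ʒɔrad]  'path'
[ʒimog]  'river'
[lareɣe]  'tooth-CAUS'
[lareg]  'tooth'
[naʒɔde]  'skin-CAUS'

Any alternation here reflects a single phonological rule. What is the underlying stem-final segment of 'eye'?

/ɣ/

The stem for 'eye' ends in [g] in [ʒoleg] but [ɣ] in [ʒoleɣe].
Compare 'river', with invariant [g] in [ʒimog] and [ʒimoge]: an analysis with underlying /g/ and a rule producing [ɣ] before the CAUS suffix would wrongly predict alternation here too.
So /ɣ/ is underlying, and a rule of word-final hardening — voiced fricatives become stops word-finally — gives [g].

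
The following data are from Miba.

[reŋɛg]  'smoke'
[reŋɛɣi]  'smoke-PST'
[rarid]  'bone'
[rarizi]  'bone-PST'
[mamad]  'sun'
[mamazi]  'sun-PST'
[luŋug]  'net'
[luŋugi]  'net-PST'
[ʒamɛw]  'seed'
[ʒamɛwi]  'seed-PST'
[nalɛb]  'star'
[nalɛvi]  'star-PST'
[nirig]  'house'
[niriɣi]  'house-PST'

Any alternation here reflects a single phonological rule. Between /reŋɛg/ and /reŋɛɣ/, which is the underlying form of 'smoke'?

/reŋɛɣ/

The root 'smoke' surfaces as [reŋɛg] and [reŋɛɣi], with a stem-final [g] ~ [ɣ] alternation.
But 'net' keeps [g] in both environments ([luŋug], [luŋugi]), so there is no rule changing /g/ to [ɣ] before the PST suffix.
So /ɣ/ is underlying, and a rule of word-final hardening — voiced fricatives become stops word-finally — gives [g].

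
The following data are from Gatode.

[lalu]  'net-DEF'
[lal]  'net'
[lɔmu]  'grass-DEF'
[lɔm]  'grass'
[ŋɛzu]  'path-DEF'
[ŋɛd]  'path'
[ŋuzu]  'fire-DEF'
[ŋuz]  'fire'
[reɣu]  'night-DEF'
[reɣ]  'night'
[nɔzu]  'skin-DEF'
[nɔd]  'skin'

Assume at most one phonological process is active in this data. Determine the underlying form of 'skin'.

The root 'skin' surfaces as [nɔzu] and [nɔd], with a stem-final [z] ~ [d] alternation.
The stem 'fire' ([ŋuzu], [ŋuz]) shows [z] unchanged in both environments, so [z] cannot be basic with [d] derived in isolation.
Therefore /d/ is basic and [z] is derived by intervocalic spirantization (voiced stops become fricatives between vowels).
So 'skin' = /nɔd/.

/nɔd/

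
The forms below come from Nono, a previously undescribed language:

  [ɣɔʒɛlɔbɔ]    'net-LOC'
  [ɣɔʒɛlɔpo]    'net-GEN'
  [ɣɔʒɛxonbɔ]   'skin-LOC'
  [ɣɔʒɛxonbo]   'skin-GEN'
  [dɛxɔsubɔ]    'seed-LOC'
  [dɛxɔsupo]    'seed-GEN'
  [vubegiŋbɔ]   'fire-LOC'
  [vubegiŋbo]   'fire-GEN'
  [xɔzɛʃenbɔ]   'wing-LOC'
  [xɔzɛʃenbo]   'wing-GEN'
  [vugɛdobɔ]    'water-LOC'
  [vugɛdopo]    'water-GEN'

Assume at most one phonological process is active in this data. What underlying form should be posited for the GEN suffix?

/-po/

The GEN morpheme has two allomorphs, [-bo] and [-po].
By contrast the LOC suffix keeps its initial [b] throughout — that segment must be underlying.
The GEN suffix is therefore /-po/ underlyingly, with post-nasal voicing: voiceless stops become voiced after a nasal.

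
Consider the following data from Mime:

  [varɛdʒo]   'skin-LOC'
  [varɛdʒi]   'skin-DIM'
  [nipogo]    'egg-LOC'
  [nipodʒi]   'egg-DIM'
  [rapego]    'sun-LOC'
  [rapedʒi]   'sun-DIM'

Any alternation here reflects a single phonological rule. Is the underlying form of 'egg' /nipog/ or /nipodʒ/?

/nipog/

In [nipogo] and [nipodʒi] the final segment of 'egg' alternates: [g] ~ [dʒ].
The stem 'skin' ([varɛdʒo], [varɛdʒi]) shows [dʒ] unchanged in both environments, so [dʒ] cannot be basic with [g] derived before the LOC suffix.
Therefore /g/ is basic and [dʒ] is derived by palatalization before a front vowel (/g/ becomes palato-alveolar [dʒ] before a front vowel).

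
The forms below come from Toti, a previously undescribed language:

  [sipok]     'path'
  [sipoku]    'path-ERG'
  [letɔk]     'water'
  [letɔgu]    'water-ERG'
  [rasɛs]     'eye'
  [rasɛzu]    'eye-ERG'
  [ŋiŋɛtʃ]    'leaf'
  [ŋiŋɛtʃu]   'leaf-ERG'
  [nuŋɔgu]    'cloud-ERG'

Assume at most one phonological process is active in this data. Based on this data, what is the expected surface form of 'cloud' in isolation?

In [letɔk] and [letɔgu] the final segment of 'water' alternates: [k] ~ [g].
The stem 'path' ([sipok], [sipoku]) shows [k] unchanged in both environments, so [k] cannot be basic with [g] derived before the ERG suffix.
Therefore /g/ is basic and [k] is derived by word-final obstruent devoicing (voiced obstruents become voiceless word-finally).
The one attested form of 'cloud', [nuŋɔgu], shows underlying /nuŋɔg/. Applying the same rule word-finally gives [nuŋɔk].

[nuŋɔk]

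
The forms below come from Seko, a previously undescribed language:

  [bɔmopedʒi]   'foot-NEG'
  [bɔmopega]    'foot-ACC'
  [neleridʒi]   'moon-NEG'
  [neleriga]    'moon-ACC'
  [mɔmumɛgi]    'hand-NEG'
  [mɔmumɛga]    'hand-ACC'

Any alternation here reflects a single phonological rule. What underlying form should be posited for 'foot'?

The stem for 'foot' ends in [dʒ] in [bɔmopedʒi] but [g] in [bɔmopega].
Compare 'hand', with invariant [g] in [mɔmumɛgi] and [mɔmumɛga]: an analysis with underlying /g/ and a rule producing [dʒ] before the NEG suffix would wrongly predict alternation here too.
The alternation reflects depalatalization: palato-alveolar /dʒ/ becomes [g] when no front vowel follows. /dʒ/ is underlying.
The underlying form of 'foot' is therefore /bɔmopedʒ/.

/bɔmopedʒ/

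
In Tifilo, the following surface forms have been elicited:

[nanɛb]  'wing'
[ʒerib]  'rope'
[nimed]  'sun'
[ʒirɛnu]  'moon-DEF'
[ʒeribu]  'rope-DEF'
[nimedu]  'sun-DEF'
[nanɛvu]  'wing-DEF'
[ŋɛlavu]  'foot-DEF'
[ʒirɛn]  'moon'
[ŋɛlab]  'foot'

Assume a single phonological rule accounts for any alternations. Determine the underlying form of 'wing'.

/nanɛv/

'wing' shows [v] ~ [b] at the end of the stem ([nanɛvu] vs [nanɛb]).
The stem 'rope' ([ʒeribu], [ʒerib]) shows [b] unchanged in both environments, so [b] cannot be basic with [v] derived before the DEF suffix.
The alternation reflects word-final hardening: voiced fricatives become stops word-finally. /v/ is underlying.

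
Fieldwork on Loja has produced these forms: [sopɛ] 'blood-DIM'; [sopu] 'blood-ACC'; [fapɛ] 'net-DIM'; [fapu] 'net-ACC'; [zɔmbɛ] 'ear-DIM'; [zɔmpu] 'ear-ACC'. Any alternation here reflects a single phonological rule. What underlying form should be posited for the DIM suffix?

The DIM suffix surfaces as [-bɛ] and [-pɛ], depending on the final segment of the stem.
By contrast the ACC suffix keeps its initial [p] throughout — that segment must be underlying.
So the underlying form is /-bɛ/, and voiced stops become voiceless after a vowel.

/-bɛ/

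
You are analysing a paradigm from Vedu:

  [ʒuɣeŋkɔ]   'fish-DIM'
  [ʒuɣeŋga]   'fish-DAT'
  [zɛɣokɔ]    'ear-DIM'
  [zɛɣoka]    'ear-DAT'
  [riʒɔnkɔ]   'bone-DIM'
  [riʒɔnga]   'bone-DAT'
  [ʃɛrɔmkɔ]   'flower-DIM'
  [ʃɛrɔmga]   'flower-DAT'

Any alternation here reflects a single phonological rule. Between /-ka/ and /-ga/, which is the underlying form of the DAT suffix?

/-ga/

The DAT morpheme has two allomorphs, [-ga] and [-ka].
The DIM suffix, which begins with [k], is invariant after every stem; so [k] is not altered by any rule here.
So the underlying form is /-ga/, and voiced stops become voiceless after a vowel.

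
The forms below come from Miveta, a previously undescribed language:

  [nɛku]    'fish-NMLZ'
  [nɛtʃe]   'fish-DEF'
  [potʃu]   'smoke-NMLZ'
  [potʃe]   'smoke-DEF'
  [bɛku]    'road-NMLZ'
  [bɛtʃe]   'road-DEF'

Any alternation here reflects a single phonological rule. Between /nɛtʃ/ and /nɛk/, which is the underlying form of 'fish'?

/nɛk/

The root 'fish' surfaces as [nɛku] and [nɛtʃe], with a stem-final [k] ~ [tʃ] alternation.
But 'smoke' keeps [tʃ] in both environments ([potʃu], [potʃe]), so there is no rule changing /tʃ/ to [k] before the NMLZ suffix.
So /k/ is underlying, and a rule of palatalization before a front vowel — /k/ becomes palato-alveolar [tʃ] before a front vowel — gives [tʃ].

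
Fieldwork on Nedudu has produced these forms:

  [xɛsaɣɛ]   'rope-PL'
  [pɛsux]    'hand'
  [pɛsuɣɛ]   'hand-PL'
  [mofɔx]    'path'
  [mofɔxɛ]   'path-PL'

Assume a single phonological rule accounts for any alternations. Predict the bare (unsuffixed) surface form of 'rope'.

[xɛsax]

The stem for 'hand' ends in [x] in [pɛsux] but [ɣ] in [pɛsuɣɛ].
But 'path' keeps [x] in both environments ([mofɔx], [mofɔxɛ]), so there is no rule changing /x/ to [ɣ] before the PL suffix.
So /ɣ/ is underlying, and a rule of word-final obstruent devoicing — voiced obstruents become voiceless word-finally — gives [x].
From [xɛsaɣɛ] the stem 'rope' is /xɛsaɣ/; word-finally this yields [xɛsax].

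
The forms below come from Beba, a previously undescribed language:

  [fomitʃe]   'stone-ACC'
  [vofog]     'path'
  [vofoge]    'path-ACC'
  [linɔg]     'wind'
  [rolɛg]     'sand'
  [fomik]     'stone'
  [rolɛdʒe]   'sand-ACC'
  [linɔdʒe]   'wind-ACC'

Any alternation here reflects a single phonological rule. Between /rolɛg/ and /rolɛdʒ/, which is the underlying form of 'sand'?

/rolɛdʒ/

The stem for 'sand' ends in [g] in [rolɛg] but [dʒ] in [rolɛdʒe].
If /g/ were underlying and a rule turned it into [dʒ] before the ACC suffix, 'path' would also alternate; but it has [g] in both [vofog] and [vofoge].
So /dʒ/ is underlying, and a rule of depalatalization — palato-alveolar /tʃ/ and /dʒ/ become [k] and [g] when no front vowel follows — gives [g].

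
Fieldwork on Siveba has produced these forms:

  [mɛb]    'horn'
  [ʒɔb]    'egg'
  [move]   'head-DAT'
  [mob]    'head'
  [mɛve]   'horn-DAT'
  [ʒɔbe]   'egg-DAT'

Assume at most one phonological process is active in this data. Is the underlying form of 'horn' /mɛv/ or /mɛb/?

'horn' shows [b] ~ [v] at the end of the stem ([mɛb] vs [mɛve]).
If /b/ were underlying and a rule turned it into [v] before the DAT suffix, 'egg' would also alternate; but it has [b] in both [ʒɔb] and [ʒɔbe].
So /v/ is underlying, and a rule of word-final hardening — voiced fricatives become stops word-finally — gives [b].

/mɛv/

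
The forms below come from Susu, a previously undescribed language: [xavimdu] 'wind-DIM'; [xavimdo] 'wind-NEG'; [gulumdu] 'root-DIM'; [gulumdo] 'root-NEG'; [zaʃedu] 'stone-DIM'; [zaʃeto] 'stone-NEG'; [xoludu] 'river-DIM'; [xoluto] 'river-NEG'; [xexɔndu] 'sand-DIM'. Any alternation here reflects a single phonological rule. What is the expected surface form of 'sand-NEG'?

The NEG suffix surfaces as [-do] and [-to], depending on the final segment of the stem.
By contrast the DIM suffix keeps its initial [d] throughout — that segment must be underlying.
The NEG suffix is therefore /-to/ underlyingly, with post-nasal voicing: voiceless stops become voiced after a nasal.
After 'sand', which ends in a nasal, the suffix surfaces as [-do], giving [xexɔndo].

[xexɔndo]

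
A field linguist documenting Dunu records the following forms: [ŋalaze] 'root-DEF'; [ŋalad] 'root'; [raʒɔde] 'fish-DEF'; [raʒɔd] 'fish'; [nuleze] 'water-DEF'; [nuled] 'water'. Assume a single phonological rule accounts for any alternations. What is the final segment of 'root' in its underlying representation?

/z/

The stem for 'root' ends in [z] in [ŋalaze] but [d] in [ŋalad].
Compare 'fish', with invariant [d] in [raʒɔde] and [raʒɔd]: an analysis with underlying /d/ and a rule producing [z] before the DEF suffix would wrongly predict alternation here too.
So /z/ is underlying, and a rule of word-final hardening — voiced fricatives become stops word-finally — gives [d].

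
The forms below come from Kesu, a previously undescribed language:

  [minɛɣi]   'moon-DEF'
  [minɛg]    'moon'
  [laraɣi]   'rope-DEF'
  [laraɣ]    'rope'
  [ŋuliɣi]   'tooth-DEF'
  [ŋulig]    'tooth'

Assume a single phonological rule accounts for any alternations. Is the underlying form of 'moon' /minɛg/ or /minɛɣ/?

/minɛg/

'moon' shows [ɣ] ~ [g] at the end of the stem ([minɛɣi] vs [minɛg]).
But 'rope' keeps [ɣ] in both environments ([laraɣi], [laraɣ]), so there is no rule changing /ɣ/ to [g] in isolation.
Therefore /g/ is basic and [ɣ] is derived by intervocalic spirantization (voiced stops become fricatives between vowels).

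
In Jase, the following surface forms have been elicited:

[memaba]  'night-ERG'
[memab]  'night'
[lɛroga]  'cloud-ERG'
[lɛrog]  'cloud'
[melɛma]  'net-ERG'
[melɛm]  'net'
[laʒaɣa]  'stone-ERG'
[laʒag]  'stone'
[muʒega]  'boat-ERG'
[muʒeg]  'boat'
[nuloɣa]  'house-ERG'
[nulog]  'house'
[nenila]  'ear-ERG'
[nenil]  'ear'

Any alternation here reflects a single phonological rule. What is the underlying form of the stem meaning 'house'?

/nuloɣ/

The stem for 'house' ends in [ɣ] in [nuloɣa] but [g] in [nulog].
If /g/ were underlying and a rule turned it into [ɣ] before the ERG suffix, 'boat' would also alternate; but it has [g] in both [muʒega] and [muʒeg].
The underlying segment must be /ɣ/; voiced fricatives become stops word-finally, yielding [g] there.
Hence 'house' is /nuloɣ/ underlyingly.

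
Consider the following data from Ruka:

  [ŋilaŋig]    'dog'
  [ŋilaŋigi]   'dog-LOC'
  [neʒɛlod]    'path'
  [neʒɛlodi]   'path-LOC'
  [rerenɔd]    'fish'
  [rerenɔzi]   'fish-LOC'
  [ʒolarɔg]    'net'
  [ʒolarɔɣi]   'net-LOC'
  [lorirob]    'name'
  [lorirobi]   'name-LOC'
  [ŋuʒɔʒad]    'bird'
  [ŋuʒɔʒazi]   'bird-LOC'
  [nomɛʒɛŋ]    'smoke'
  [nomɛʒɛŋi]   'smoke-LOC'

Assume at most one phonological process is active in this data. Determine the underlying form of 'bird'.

The stem for 'bird' ends in [d] in [ŋuʒɔʒad] but [z] in [ŋuʒɔʒazi].
The stem 'path' ([neʒɛlod], [neʒɛlodi]) shows [d] unchanged in both environments, so [d] cannot be basic with [z] derived before the LOC suffix.
The underlying segment must be /z/; voiced fricatives become stops word-finally, yielding [d] there.

/ŋuʒɔʒaz/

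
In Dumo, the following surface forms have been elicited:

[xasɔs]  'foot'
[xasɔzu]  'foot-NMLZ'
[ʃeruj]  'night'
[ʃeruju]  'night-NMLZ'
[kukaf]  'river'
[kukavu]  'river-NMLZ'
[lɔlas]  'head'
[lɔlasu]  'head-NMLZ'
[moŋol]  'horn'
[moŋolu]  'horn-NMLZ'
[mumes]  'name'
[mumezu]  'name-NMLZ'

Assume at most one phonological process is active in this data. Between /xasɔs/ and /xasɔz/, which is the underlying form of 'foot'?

/xasɔz/

'foot' shows [s] ~ [z] at the end of the stem ([xasɔs] vs [xasɔzu]).
The stem 'head' ([lɔlas], [lɔlasu]) shows [s] unchanged in both environments, so [s] cannot be basic with [z] derived before the NMLZ suffix.
So /z/ is underlying, and a rule of word-final obstruent devoicing — voiced obstruents become voiceless word-finally — gives [s].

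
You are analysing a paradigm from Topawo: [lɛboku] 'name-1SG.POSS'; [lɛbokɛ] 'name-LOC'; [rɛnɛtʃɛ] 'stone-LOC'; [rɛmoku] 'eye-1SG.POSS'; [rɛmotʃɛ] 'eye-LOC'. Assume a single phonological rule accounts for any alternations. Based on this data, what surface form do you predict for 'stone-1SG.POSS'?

The root 'eye' surfaces as [rɛmoku] and [rɛmotʃɛ], with a stem-final [k] ~ [tʃ] alternation.
The stem 'name' ([lɛboku], [lɛbokɛ]) shows [k] unchanged in both environments, so [k] cannot be basic with [tʃ] derived before the LOC suffix.
Therefore /tʃ/ is basic and [k] is derived by depalatalization (palato-alveolar /tʃ/ becomes [k] when no front vowel follows).
The one attested form of 'stone', [rɛnɛtʃɛ], shows underlying /rɛnɛtʃ/. Applying the same rule when no front vowel follows gives [rɛnɛku].

[rɛnɛku]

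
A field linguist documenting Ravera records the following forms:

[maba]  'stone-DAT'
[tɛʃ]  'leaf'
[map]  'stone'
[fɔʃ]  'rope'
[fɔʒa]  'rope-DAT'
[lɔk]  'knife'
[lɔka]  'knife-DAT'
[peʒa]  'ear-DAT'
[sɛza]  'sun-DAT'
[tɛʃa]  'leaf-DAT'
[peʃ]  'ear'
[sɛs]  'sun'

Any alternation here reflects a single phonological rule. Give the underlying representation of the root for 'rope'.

The root 'rope' surfaces as [fɔʃ] and [fɔʒa], with a stem-final [ʃ] ~ [ʒ] alternation.
The stem 'leaf' ([tɛʃ], [tɛʃa]) shows [ʃ] unchanged in both environments, so [ʃ] cannot be basic with [ʒ] derived before the DAT suffix.
The underlying segment must be /ʒ/; voiced obstruents become voiceless word-finally, yielding [ʃ] there.

/fɔʒ/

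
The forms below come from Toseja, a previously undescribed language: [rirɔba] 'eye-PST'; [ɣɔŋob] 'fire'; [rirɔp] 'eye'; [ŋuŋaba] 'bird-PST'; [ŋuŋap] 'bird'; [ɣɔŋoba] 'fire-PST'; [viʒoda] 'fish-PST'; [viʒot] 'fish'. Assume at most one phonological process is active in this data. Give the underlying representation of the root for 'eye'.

/rirɔp/

'eye' shows [b] ~ [p] at the end of the stem ([rirɔba] vs [rirɔp]).
If /b/ were underlying and a rule turned it into [p] in isolation, 'fire' would also alternate; but it has [b] in both [ɣɔŋoba] and [ɣɔŋob].
So /p/ is underlying, and a rule of intervocalic voicing — voiceless stops become voiced between vowels — gives [b].
The underlying form of 'eye' is therefore /rirɔp/.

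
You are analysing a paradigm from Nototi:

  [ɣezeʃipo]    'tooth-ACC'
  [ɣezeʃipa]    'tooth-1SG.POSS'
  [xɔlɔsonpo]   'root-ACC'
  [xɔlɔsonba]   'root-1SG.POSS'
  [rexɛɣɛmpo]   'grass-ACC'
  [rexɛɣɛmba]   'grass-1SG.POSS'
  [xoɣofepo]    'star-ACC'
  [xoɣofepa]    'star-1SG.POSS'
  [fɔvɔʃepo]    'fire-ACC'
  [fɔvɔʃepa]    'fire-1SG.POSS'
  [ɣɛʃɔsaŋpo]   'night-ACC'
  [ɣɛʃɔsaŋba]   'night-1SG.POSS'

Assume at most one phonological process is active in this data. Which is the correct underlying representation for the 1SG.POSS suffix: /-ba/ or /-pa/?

The 1SG.POSS suffix surfaces as [-ba] and [-pa], depending on the final segment of the stem.
The ACC suffix, which begins with [p], is invariant after every stem; so [p] is not altered by any rule here.
The 1SG.POSS suffix is therefore /-ba/ underlyingly, with post-vocalic devoicing: voiced stops become voiceless after a vowel.

/-ba/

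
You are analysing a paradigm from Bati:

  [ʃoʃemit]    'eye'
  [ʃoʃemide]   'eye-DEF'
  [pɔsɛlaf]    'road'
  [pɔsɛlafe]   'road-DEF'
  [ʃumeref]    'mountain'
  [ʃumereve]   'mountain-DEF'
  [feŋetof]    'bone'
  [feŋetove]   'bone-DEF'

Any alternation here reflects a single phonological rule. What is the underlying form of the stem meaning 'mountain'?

/ʃumerev/

In [ʃumeref] and [ʃumereve] the final segment of 'mountain' alternates: [f] ~ [v].
Compare 'road', with invariant [f] in [pɔsɛlaf] and [pɔsɛlafe]: an analysis with underlying /f/ and a rule producing [v] before the DEF suffix would wrongly predict alternation here too.
So /v/ is underlying, and a rule of word-final obstruent devoicing — voiced obstruents become voiceless word-finally — gives [f].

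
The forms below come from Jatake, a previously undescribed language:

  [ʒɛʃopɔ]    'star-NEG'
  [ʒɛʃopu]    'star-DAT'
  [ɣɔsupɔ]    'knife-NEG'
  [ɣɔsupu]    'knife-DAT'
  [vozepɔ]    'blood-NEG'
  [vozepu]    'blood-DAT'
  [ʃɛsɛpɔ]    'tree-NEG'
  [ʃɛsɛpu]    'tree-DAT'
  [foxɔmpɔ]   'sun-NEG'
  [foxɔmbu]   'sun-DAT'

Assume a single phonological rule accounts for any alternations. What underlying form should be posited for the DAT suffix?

/-bu/

The DAT suffix surfaces as [-bu] and [-pu], depending on the final segment of the stem.
By contrast the NEG suffix keeps its initial [p] throughout — that segment must be underlying.
The DAT suffix is therefore /-bu/ underlyingly, with post-vocalic devoicing: voiced stops become voiceless after a vowel.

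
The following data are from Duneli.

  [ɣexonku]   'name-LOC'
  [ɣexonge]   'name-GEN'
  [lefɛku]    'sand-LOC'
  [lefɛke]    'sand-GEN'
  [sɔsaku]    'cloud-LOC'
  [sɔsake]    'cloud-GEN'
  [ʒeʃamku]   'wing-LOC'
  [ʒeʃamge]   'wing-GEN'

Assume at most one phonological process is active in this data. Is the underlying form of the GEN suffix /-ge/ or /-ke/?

The GEN suffix surfaces as [-ge] and [-ke], depending on the final segment of the stem.
By contrast the LOC suffix keeps its initial [k] throughout — that segment must be underlying.
So the underlying form is /-ge/, and voiced stops become voiceless after a vowel.

/-ge/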